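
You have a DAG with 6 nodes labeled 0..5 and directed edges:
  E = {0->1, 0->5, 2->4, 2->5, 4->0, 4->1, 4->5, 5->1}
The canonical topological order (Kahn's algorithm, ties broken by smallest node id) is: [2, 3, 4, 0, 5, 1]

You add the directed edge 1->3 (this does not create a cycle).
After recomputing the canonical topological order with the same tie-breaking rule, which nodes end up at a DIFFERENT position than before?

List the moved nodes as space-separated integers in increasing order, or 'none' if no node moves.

Answer: 0 1 3 4 5

Derivation:
Old toposort: [2, 3, 4, 0, 5, 1]
Added edge 1->3
Recompute Kahn (smallest-id tiebreak):
  initial in-degrees: [1, 3, 0, 1, 1, 3]
  ready (indeg=0): [2]
  pop 2: indeg[4]->0; indeg[5]->2 | ready=[4] | order so far=[2]
  pop 4: indeg[0]->0; indeg[1]->2; indeg[5]->1 | ready=[0] | order so far=[2, 4]
  pop 0: indeg[1]->1; indeg[5]->0 | ready=[5] | order so far=[2, 4, 0]
  pop 5: indeg[1]->0 | ready=[1] | order so far=[2, 4, 0, 5]
  pop 1: indeg[3]->0 | ready=[3] | order so far=[2, 4, 0, 5, 1]
  pop 3: no out-edges | ready=[] | order so far=[2, 4, 0, 5, 1, 3]
New canonical toposort: [2, 4, 0, 5, 1, 3]
Compare positions:
  Node 0: index 3 -> 2 (moved)
  Node 1: index 5 -> 4 (moved)
  Node 2: index 0 -> 0 (same)
  Node 3: index 1 -> 5 (moved)
  Node 4: index 2 -> 1 (moved)
  Node 5: index 4 -> 3 (moved)
Nodes that changed position: 0 1 3 4 5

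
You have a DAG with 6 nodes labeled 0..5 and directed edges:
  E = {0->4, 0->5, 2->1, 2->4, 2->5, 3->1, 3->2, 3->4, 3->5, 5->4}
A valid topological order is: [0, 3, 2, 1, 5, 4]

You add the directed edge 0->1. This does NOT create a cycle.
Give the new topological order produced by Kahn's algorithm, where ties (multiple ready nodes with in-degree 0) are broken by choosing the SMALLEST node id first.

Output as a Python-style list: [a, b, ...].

Old toposort: [0, 3, 2, 1, 5, 4]
Added edge: 0->1
Position of 0 (0) < position of 1 (3). Old order still valid.
Run Kahn's algorithm (break ties by smallest node id):
  initial in-degrees: [0, 3, 1, 0, 4, 3]
  ready (indeg=0): [0, 3]
  pop 0: indeg[1]->2; indeg[4]->3; indeg[5]->2 | ready=[3] | order so far=[0]
  pop 3: indeg[1]->1; indeg[2]->0; indeg[4]->2; indeg[5]->1 | ready=[2] | order so far=[0, 3]
  pop 2: indeg[1]->0; indeg[4]->1; indeg[5]->0 | ready=[1, 5] | order so far=[0, 3, 2]
  pop 1: no out-edges | ready=[5] | order so far=[0, 3, 2, 1]
  pop 5: indeg[4]->0 | ready=[4] | order so far=[0, 3, 2, 1, 5]
  pop 4: no out-edges | ready=[] | order so far=[0, 3, 2, 1, 5, 4]
  Result: [0, 3, 2, 1, 5, 4]

Answer: [0, 3, 2, 1, 5, 4]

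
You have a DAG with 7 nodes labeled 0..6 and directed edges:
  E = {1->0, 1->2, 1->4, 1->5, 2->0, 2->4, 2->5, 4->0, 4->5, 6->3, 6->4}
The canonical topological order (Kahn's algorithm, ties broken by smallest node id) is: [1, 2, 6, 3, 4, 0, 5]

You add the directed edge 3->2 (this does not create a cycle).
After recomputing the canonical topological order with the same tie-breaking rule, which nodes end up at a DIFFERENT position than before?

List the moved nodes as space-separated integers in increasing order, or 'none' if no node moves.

Old toposort: [1, 2, 6, 3, 4, 0, 5]
Added edge 3->2
Recompute Kahn (smallest-id tiebreak):
  initial in-degrees: [3, 0, 2, 1, 3, 3, 0]
  ready (indeg=0): [1, 6]
  pop 1: indeg[0]->2; indeg[2]->1; indeg[4]->2; indeg[5]->2 | ready=[6] | order so far=[1]
  pop 6: indeg[3]->0; indeg[4]->1 | ready=[3] | order so far=[1, 6]
  pop 3: indeg[2]->0 | ready=[2] | order so far=[1, 6, 3]
  pop 2: indeg[0]->1; indeg[4]->0; indeg[5]->1 | ready=[4] | order so far=[1, 6, 3, 2]
  pop 4: indeg[0]->0; indeg[5]->0 | ready=[0, 5] | order so far=[1, 6, 3, 2, 4]
  pop 0: no out-edges | ready=[5] | order so far=[1, 6, 3, 2, 4, 0]
  pop 5: no out-edges | ready=[] | order so far=[1, 6, 3, 2, 4, 0, 5]
New canonical toposort: [1, 6, 3, 2, 4, 0, 5]
Compare positions:
  Node 0: index 5 -> 5 (same)
  Node 1: index 0 -> 0 (same)
  Node 2: index 1 -> 3 (moved)
  Node 3: index 3 -> 2 (moved)
  Node 4: index 4 -> 4 (same)
  Node 5: index 6 -> 6 (same)
  Node 6: index 2 -> 1 (moved)
Nodes that changed position: 2 3 6

Answer: 2 3 6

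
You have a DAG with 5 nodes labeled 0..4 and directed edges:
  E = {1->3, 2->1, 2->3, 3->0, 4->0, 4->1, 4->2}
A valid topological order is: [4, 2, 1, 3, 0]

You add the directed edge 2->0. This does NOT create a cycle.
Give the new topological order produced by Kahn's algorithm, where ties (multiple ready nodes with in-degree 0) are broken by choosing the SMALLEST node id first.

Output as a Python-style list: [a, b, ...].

Old toposort: [4, 2, 1, 3, 0]
Added edge: 2->0
Position of 2 (1) < position of 0 (4). Old order still valid.
Run Kahn's algorithm (break ties by smallest node id):
  initial in-degrees: [3, 2, 1, 2, 0]
  ready (indeg=0): [4]
  pop 4: indeg[0]->2; indeg[1]->1; indeg[2]->0 | ready=[2] | order so far=[4]
  pop 2: indeg[0]->1; indeg[1]->0; indeg[3]->1 | ready=[1] | order so far=[4, 2]
  pop 1: indeg[3]->0 | ready=[3] | order so far=[4, 2, 1]
  pop 3: indeg[0]->0 | ready=[0] | order so far=[4, 2, 1, 3]
  pop 0: no out-edges | ready=[] | order so far=[4, 2, 1, 3, 0]
  Result: [4, 2, 1, 3, 0]

Answer: [4, 2, 1, 3, 0]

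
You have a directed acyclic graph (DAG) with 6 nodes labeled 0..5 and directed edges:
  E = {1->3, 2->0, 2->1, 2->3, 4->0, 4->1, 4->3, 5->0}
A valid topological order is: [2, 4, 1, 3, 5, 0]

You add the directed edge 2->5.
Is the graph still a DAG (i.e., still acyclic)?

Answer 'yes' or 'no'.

Given toposort: [2, 4, 1, 3, 5, 0]
Position of 2: index 0; position of 5: index 4
New edge 2->5: forward
Forward edge: respects the existing order. Still a DAG, same toposort still valid.
Still a DAG? yes

Answer: yes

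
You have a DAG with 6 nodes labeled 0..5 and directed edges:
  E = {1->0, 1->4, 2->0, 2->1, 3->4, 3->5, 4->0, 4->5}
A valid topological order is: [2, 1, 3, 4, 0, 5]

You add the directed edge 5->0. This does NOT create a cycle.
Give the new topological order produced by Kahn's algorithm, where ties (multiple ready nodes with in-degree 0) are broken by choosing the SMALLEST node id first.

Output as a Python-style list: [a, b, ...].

Answer: [2, 1, 3, 4, 5, 0]

Derivation:
Old toposort: [2, 1, 3, 4, 0, 5]
Added edge: 5->0
Position of 5 (5) > position of 0 (4). Must reorder: 5 must now come before 0.
Run Kahn's algorithm (break ties by smallest node id):
  initial in-degrees: [4, 1, 0, 0, 2, 2]
  ready (indeg=0): [2, 3]
  pop 2: indeg[0]->3; indeg[1]->0 | ready=[1, 3] | order so far=[2]
  pop 1: indeg[0]->2; indeg[4]->1 | ready=[3] | order so far=[2, 1]
  pop 3: indeg[4]->0; indeg[5]->1 | ready=[4] | order so far=[2, 1, 3]
  pop 4: indeg[0]->1; indeg[5]->0 | ready=[5] | order so far=[2, 1, 3, 4]
  pop 5: indeg[0]->0 | ready=[0] | order so far=[2, 1, 3, 4, 5]
  pop 0: no out-edges | ready=[] | order so far=[2, 1, 3, 4, 5, 0]
  Result: [2, 1, 3, 4, 5, 0]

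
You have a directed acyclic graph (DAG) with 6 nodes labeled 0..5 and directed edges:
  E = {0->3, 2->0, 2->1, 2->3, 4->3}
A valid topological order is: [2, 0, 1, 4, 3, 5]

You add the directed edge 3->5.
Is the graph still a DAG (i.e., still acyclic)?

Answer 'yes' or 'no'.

Answer: yes

Derivation:
Given toposort: [2, 0, 1, 4, 3, 5]
Position of 3: index 4; position of 5: index 5
New edge 3->5: forward
Forward edge: respects the existing order. Still a DAG, same toposort still valid.
Still a DAG? yes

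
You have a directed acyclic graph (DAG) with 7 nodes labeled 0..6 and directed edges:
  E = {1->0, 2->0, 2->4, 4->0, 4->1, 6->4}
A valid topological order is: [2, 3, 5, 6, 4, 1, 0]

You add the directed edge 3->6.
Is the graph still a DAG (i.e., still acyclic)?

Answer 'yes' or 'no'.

Given toposort: [2, 3, 5, 6, 4, 1, 0]
Position of 3: index 1; position of 6: index 3
New edge 3->6: forward
Forward edge: respects the existing order. Still a DAG, same toposort still valid.
Still a DAG? yes

Answer: yes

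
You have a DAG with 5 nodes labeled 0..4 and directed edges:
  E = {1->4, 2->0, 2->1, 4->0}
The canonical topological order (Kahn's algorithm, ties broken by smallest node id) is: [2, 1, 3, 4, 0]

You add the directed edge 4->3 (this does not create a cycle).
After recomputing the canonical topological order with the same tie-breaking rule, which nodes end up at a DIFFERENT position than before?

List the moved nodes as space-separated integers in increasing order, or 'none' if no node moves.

Old toposort: [2, 1, 3, 4, 0]
Added edge 4->3
Recompute Kahn (smallest-id tiebreak):
  initial in-degrees: [2, 1, 0, 1, 1]
  ready (indeg=0): [2]
  pop 2: indeg[0]->1; indeg[1]->0 | ready=[1] | order so far=[2]
  pop 1: indeg[4]->0 | ready=[4] | order so far=[2, 1]
  pop 4: indeg[0]->0; indeg[3]->0 | ready=[0, 3] | order so far=[2, 1, 4]
  pop 0: no out-edges | ready=[3] | order so far=[2, 1, 4, 0]
  pop 3: no out-edges | ready=[] | order so far=[2, 1, 4, 0, 3]
New canonical toposort: [2, 1, 4, 0, 3]
Compare positions:
  Node 0: index 4 -> 3 (moved)
  Node 1: index 1 -> 1 (same)
  Node 2: index 0 -> 0 (same)
  Node 3: index 2 -> 4 (moved)
  Node 4: index 3 -> 2 (moved)
Nodes that changed position: 0 3 4

Answer: 0 3 4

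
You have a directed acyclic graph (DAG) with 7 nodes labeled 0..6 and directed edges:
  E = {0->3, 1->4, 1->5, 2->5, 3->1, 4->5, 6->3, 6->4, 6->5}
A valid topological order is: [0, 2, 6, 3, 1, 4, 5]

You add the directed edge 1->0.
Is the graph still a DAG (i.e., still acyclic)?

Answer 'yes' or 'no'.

Answer: no

Derivation:
Given toposort: [0, 2, 6, 3, 1, 4, 5]
Position of 1: index 4; position of 0: index 0
New edge 1->0: backward (u after v in old order)
Backward edge: old toposort is now invalid. Check if this creates a cycle.
Does 0 already reach 1? Reachable from 0: [0, 1, 3, 4, 5]. YES -> cycle!
Still a DAG? no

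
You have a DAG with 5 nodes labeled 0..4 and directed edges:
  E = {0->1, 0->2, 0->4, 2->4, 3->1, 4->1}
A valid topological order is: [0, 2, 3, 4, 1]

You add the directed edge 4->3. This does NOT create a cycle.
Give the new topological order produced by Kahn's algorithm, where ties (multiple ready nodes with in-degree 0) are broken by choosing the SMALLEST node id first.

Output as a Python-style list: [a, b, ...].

Answer: [0, 2, 4, 3, 1]

Derivation:
Old toposort: [0, 2, 3, 4, 1]
Added edge: 4->3
Position of 4 (3) > position of 3 (2). Must reorder: 4 must now come before 3.
Run Kahn's algorithm (break ties by smallest node id):
  initial in-degrees: [0, 3, 1, 1, 2]
  ready (indeg=0): [0]
  pop 0: indeg[1]->2; indeg[2]->0; indeg[4]->1 | ready=[2] | order so far=[0]
  pop 2: indeg[4]->0 | ready=[4] | order so far=[0, 2]
  pop 4: indeg[1]->1; indeg[3]->0 | ready=[3] | order so far=[0, 2, 4]
  pop 3: indeg[1]->0 | ready=[1] | order so far=[0, 2, 4, 3]
  pop 1: no out-edges | ready=[] | order so far=[0, 2, 4, 3, 1]
  Result: [0, 2, 4, 3, 1]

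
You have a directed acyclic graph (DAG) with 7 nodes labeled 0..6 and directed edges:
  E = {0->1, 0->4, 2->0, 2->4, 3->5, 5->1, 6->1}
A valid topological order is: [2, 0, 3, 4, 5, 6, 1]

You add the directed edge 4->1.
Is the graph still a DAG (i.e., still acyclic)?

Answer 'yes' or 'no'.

Given toposort: [2, 0, 3, 4, 5, 6, 1]
Position of 4: index 3; position of 1: index 6
New edge 4->1: forward
Forward edge: respects the existing order. Still a DAG, same toposort still valid.
Still a DAG? yes

Answer: yes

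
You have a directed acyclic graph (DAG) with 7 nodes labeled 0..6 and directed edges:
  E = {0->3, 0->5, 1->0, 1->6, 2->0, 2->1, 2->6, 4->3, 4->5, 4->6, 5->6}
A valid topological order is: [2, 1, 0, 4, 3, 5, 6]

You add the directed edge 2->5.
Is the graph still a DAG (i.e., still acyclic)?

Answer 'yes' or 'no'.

Answer: yes

Derivation:
Given toposort: [2, 1, 0, 4, 3, 5, 6]
Position of 2: index 0; position of 5: index 5
New edge 2->5: forward
Forward edge: respects the existing order. Still a DAG, same toposort still valid.
Still a DAG? yes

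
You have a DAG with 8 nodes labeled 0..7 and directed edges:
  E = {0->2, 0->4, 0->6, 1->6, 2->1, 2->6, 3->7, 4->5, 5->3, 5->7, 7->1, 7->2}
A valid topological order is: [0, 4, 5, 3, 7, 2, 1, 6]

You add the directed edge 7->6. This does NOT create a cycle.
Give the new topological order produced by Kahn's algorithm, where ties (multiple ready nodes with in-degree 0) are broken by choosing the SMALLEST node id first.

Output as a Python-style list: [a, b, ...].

Old toposort: [0, 4, 5, 3, 7, 2, 1, 6]
Added edge: 7->6
Position of 7 (4) < position of 6 (7). Old order still valid.
Run Kahn's algorithm (break ties by smallest node id):
  initial in-degrees: [0, 2, 2, 1, 1, 1, 4, 2]
  ready (indeg=0): [0]
  pop 0: indeg[2]->1; indeg[4]->0; indeg[6]->3 | ready=[4] | order so far=[0]
  pop 4: indeg[5]->0 | ready=[5] | order so far=[0, 4]
  pop 5: indeg[3]->0; indeg[7]->1 | ready=[3] | order so far=[0, 4, 5]
  pop 3: indeg[7]->0 | ready=[7] | order so far=[0, 4, 5, 3]
  pop 7: indeg[1]->1; indeg[2]->0; indeg[6]->2 | ready=[2] | order so far=[0, 4, 5, 3, 7]
  pop 2: indeg[1]->0; indeg[6]->1 | ready=[1] | order so far=[0, 4, 5, 3, 7, 2]
  pop 1: indeg[6]->0 | ready=[6] | order so far=[0, 4, 5, 3, 7, 2, 1]
  pop 6: no out-edges | ready=[] | order so far=[0, 4, 5, 3, 7, 2, 1, 6]
  Result: [0, 4, 5, 3, 7, 2, 1, 6]

Answer: [0, 4, 5, 3, 7, 2, 1, 6]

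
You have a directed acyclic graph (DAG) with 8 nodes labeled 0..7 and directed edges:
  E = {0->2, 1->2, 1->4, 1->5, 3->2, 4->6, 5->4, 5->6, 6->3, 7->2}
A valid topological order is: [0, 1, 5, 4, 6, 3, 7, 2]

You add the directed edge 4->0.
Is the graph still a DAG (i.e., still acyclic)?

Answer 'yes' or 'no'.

Given toposort: [0, 1, 5, 4, 6, 3, 7, 2]
Position of 4: index 3; position of 0: index 0
New edge 4->0: backward (u after v in old order)
Backward edge: old toposort is now invalid. Check if this creates a cycle.
Does 0 already reach 4? Reachable from 0: [0, 2]. NO -> still a DAG (reorder needed).
Still a DAG? yes

Answer: yes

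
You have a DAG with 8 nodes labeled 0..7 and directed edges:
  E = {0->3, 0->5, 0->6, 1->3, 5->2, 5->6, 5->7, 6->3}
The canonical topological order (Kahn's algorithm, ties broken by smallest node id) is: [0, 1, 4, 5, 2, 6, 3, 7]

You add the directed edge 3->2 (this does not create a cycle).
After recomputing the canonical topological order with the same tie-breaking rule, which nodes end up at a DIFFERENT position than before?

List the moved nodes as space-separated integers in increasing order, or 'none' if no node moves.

Old toposort: [0, 1, 4, 5, 2, 6, 3, 7]
Added edge 3->2
Recompute Kahn (smallest-id tiebreak):
  initial in-degrees: [0, 0, 2, 3, 0, 1, 2, 1]
  ready (indeg=0): [0, 1, 4]
  pop 0: indeg[3]->2; indeg[5]->0; indeg[6]->1 | ready=[1, 4, 5] | order so far=[0]
  pop 1: indeg[3]->1 | ready=[4, 5] | order so far=[0, 1]
  pop 4: no out-edges | ready=[5] | order so far=[0, 1, 4]
  pop 5: indeg[2]->1; indeg[6]->0; indeg[7]->0 | ready=[6, 7] | order so far=[0, 1, 4, 5]
  pop 6: indeg[3]->0 | ready=[3, 7] | order so far=[0, 1, 4, 5, 6]
  pop 3: indeg[2]->0 | ready=[2, 7] | order so far=[0, 1, 4, 5, 6, 3]
  pop 2: no out-edges | ready=[7] | order so far=[0, 1, 4, 5, 6, 3, 2]
  pop 7: no out-edges | ready=[] | order so far=[0, 1, 4, 5, 6, 3, 2, 7]
New canonical toposort: [0, 1, 4, 5, 6, 3, 2, 7]
Compare positions:
  Node 0: index 0 -> 0 (same)
  Node 1: index 1 -> 1 (same)
  Node 2: index 4 -> 6 (moved)
  Node 3: index 6 -> 5 (moved)
  Node 4: index 2 -> 2 (same)
  Node 5: index 3 -> 3 (same)
  Node 6: index 5 -> 4 (moved)
  Node 7: index 7 -> 7 (same)
Nodes that changed position: 2 3 6

Answer: 2 3 6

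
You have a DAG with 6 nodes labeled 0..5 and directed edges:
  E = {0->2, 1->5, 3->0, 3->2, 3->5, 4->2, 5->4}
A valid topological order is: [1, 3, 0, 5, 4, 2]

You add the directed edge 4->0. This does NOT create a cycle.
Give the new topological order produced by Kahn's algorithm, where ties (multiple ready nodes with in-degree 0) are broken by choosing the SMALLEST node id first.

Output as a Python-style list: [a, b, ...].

Answer: [1, 3, 5, 4, 0, 2]

Derivation:
Old toposort: [1, 3, 0, 5, 4, 2]
Added edge: 4->0
Position of 4 (4) > position of 0 (2). Must reorder: 4 must now come before 0.
Run Kahn's algorithm (break ties by smallest node id):
  initial in-degrees: [2, 0, 3, 0, 1, 2]
  ready (indeg=0): [1, 3]
  pop 1: indeg[5]->1 | ready=[3] | order so far=[1]
  pop 3: indeg[0]->1; indeg[2]->2; indeg[5]->0 | ready=[5] | order so far=[1, 3]
  pop 5: indeg[4]->0 | ready=[4] | order so far=[1, 3, 5]
  pop 4: indeg[0]->0; indeg[2]->1 | ready=[0] | order so far=[1, 3, 5, 4]
  pop 0: indeg[2]->0 | ready=[2] | order so far=[1, 3, 5, 4, 0]
  pop 2: no out-edges | ready=[] | order so far=[1, 3, 5, 4, 0, 2]
  Result: [1, 3, 5, 4, 0, 2]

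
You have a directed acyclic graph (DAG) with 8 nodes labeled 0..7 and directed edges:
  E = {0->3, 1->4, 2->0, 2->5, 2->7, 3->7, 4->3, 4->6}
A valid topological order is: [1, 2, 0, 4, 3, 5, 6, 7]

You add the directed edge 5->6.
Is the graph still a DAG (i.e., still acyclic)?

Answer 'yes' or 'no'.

Given toposort: [1, 2, 0, 4, 3, 5, 6, 7]
Position of 5: index 5; position of 6: index 6
New edge 5->6: forward
Forward edge: respects the existing order. Still a DAG, same toposort still valid.
Still a DAG? yes

Answer: yes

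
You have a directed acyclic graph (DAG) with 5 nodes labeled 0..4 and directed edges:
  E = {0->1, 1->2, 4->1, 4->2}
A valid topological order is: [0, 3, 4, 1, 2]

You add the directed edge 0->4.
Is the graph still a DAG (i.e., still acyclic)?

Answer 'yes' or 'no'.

Answer: yes

Derivation:
Given toposort: [0, 3, 4, 1, 2]
Position of 0: index 0; position of 4: index 2
New edge 0->4: forward
Forward edge: respects the existing order. Still a DAG, same toposort still valid.
Still a DAG? yes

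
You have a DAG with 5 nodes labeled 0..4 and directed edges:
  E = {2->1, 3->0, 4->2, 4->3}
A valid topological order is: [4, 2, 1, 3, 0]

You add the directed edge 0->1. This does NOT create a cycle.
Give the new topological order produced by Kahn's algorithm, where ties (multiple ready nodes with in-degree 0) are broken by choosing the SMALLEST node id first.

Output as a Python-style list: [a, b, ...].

Old toposort: [4, 2, 1, 3, 0]
Added edge: 0->1
Position of 0 (4) > position of 1 (2). Must reorder: 0 must now come before 1.
Run Kahn's algorithm (break ties by smallest node id):
  initial in-degrees: [1, 2, 1, 1, 0]
  ready (indeg=0): [4]
  pop 4: indeg[2]->0; indeg[3]->0 | ready=[2, 3] | order so far=[4]
  pop 2: indeg[1]->1 | ready=[3] | order so far=[4, 2]
  pop 3: indeg[0]->0 | ready=[0] | order so far=[4, 2, 3]
  pop 0: indeg[1]->0 | ready=[1] | order so far=[4, 2, 3, 0]
  pop 1: no out-edges | ready=[] | order so far=[4, 2, 3, 0, 1]
  Result: [4, 2, 3, 0, 1]

Answer: [4, 2, 3, 0, 1]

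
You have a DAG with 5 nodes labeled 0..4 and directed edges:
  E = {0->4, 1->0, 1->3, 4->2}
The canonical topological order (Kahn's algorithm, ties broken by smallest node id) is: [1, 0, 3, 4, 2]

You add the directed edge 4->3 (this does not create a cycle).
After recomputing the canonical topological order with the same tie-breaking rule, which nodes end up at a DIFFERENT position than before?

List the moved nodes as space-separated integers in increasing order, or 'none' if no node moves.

Answer: 2 3 4

Derivation:
Old toposort: [1, 0, 3, 4, 2]
Added edge 4->3
Recompute Kahn (smallest-id tiebreak):
  initial in-degrees: [1, 0, 1, 2, 1]
  ready (indeg=0): [1]
  pop 1: indeg[0]->0; indeg[3]->1 | ready=[0] | order so far=[1]
  pop 0: indeg[4]->0 | ready=[4] | order so far=[1, 0]
  pop 4: indeg[2]->0; indeg[3]->0 | ready=[2, 3] | order so far=[1, 0, 4]
  pop 2: no out-edges | ready=[3] | order so far=[1, 0, 4, 2]
  pop 3: no out-edges | ready=[] | order so far=[1, 0, 4, 2, 3]
New canonical toposort: [1, 0, 4, 2, 3]
Compare positions:
  Node 0: index 1 -> 1 (same)
  Node 1: index 0 -> 0 (same)
  Node 2: index 4 -> 3 (moved)
  Node 3: index 2 -> 4 (moved)
  Node 4: index 3 -> 2 (moved)
Nodes that changed position: 2 3 4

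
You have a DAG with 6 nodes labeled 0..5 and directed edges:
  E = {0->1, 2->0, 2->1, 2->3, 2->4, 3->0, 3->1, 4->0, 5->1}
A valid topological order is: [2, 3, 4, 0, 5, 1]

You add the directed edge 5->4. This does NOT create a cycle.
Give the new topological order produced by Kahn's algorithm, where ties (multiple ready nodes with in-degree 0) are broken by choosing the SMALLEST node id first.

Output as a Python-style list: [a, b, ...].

Answer: [2, 3, 5, 4, 0, 1]

Derivation:
Old toposort: [2, 3, 4, 0, 5, 1]
Added edge: 5->4
Position of 5 (4) > position of 4 (2). Must reorder: 5 must now come before 4.
Run Kahn's algorithm (break ties by smallest node id):
  initial in-degrees: [3, 4, 0, 1, 2, 0]
  ready (indeg=0): [2, 5]
  pop 2: indeg[0]->2; indeg[1]->3; indeg[3]->0; indeg[4]->1 | ready=[3, 5] | order so far=[2]
  pop 3: indeg[0]->1; indeg[1]->2 | ready=[5] | order so far=[2, 3]
  pop 5: indeg[1]->1; indeg[4]->0 | ready=[4] | order so far=[2, 3, 5]
  pop 4: indeg[0]->0 | ready=[0] | order so far=[2, 3, 5, 4]
  pop 0: indeg[1]->0 | ready=[1] | order so far=[2, 3, 5, 4, 0]
  pop 1: no out-edges | ready=[] | order so far=[2, 3, 5, 4, 0, 1]
  Result: [2, 3, 5, 4, 0, 1]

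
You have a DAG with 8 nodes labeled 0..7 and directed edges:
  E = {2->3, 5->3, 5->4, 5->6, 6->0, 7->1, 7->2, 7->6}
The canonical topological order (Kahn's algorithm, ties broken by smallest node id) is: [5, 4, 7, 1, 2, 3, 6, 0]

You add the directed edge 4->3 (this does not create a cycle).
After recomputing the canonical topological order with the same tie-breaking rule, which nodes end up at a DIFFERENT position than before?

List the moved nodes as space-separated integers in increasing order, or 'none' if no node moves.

Answer: none

Derivation:
Old toposort: [5, 4, 7, 1, 2, 3, 6, 0]
Added edge 4->3
Recompute Kahn (smallest-id tiebreak):
  initial in-degrees: [1, 1, 1, 3, 1, 0, 2, 0]
  ready (indeg=0): [5, 7]
  pop 5: indeg[3]->2; indeg[4]->0; indeg[6]->1 | ready=[4, 7] | order so far=[5]
  pop 4: indeg[3]->1 | ready=[7] | order so far=[5, 4]
  pop 7: indeg[1]->0; indeg[2]->0; indeg[6]->0 | ready=[1, 2, 6] | order so far=[5, 4, 7]
  pop 1: no out-edges | ready=[2, 6] | order so far=[5, 4, 7, 1]
  pop 2: indeg[3]->0 | ready=[3, 6] | order so far=[5, 4, 7, 1, 2]
  pop 3: no out-edges | ready=[6] | order so far=[5, 4, 7, 1, 2, 3]
  pop 6: indeg[0]->0 | ready=[0] | order so far=[5, 4, 7, 1, 2, 3, 6]
  pop 0: no out-edges | ready=[] | order so far=[5, 4, 7, 1, 2, 3, 6, 0]
New canonical toposort: [5, 4, 7, 1, 2, 3, 6, 0]
Compare positions:
  Node 0: index 7 -> 7 (same)
  Node 1: index 3 -> 3 (same)
  Node 2: index 4 -> 4 (same)
  Node 3: index 5 -> 5 (same)
  Node 4: index 1 -> 1 (same)
  Node 5: index 0 -> 0 (same)
  Node 6: index 6 -> 6 (same)
  Node 7: index 2 -> 2 (same)
Nodes that changed position: none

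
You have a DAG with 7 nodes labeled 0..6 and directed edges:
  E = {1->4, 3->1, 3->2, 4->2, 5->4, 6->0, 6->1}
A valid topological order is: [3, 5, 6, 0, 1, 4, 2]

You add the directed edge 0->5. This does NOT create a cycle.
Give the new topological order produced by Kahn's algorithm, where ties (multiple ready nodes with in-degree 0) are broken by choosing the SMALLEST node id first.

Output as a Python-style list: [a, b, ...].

Old toposort: [3, 5, 6, 0, 1, 4, 2]
Added edge: 0->5
Position of 0 (3) > position of 5 (1). Must reorder: 0 must now come before 5.
Run Kahn's algorithm (break ties by smallest node id):
  initial in-degrees: [1, 2, 2, 0, 2, 1, 0]
  ready (indeg=0): [3, 6]
  pop 3: indeg[1]->1; indeg[2]->1 | ready=[6] | order so far=[3]
  pop 6: indeg[0]->0; indeg[1]->0 | ready=[0, 1] | order so far=[3, 6]
  pop 0: indeg[5]->0 | ready=[1, 5] | order so far=[3, 6, 0]
  pop 1: indeg[4]->1 | ready=[5] | order so far=[3, 6, 0, 1]
  pop 5: indeg[4]->0 | ready=[4] | order so far=[3, 6, 0, 1, 5]
  pop 4: indeg[2]->0 | ready=[2] | order so far=[3, 6, 0, 1, 5, 4]
  pop 2: no out-edges | ready=[] | order so far=[3, 6, 0, 1, 5, 4, 2]
  Result: [3, 6, 0, 1, 5, 4, 2]

Answer: [3, 6, 0, 1, 5, 4, 2]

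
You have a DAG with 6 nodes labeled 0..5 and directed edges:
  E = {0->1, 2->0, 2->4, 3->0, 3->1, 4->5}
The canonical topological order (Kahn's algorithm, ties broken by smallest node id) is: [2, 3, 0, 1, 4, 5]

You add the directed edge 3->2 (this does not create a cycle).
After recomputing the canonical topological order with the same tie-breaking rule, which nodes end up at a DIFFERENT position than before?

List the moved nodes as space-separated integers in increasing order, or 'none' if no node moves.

Old toposort: [2, 3, 0, 1, 4, 5]
Added edge 3->2
Recompute Kahn (smallest-id tiebreak):
  initial in-degrees: [2, 2, 1, 0, 1, 1]
  ready (indeg=0): [3]
  pop 3: indeg[0]->1; indeg[1]->1; indeg[2]->0 | ready=[2] | order so far=[3]
  pop 2: indeg[0]->0; indeg[4]->0 | ready=[0, 4] | order so far=[3, 2]
  pop 0: indeg[1]->0 | ready=[1, 4] | order so far=[3, 2, 0]
  pop 1: no out-edges | ready=[4] | order so far=[3, 2, 0, 1]
  pop 4: indeg[5]->0 | ready=[5] | order so far=[3, 2, 0, 1, 4]
  pop 5: no out-edges | ready=[] | order so far=[3, 2, 0, 1, 4, 5]
New canonical toposort: [3, 2, 0, 1, 4, 5]
Compare positions:
  Node 0: index 2 -> 2 (same)
  Node 1: index 3 -> 3 (same)
  Node 2: index 0 -> 1 (moved)
  Node 3: index 1 -> 0 (moved)
  Node 4: index 4 -> 4 (same)
  Node 5: index 5 -> 5 (same)
Nodes that changed position: 2 3

Answer: 2 3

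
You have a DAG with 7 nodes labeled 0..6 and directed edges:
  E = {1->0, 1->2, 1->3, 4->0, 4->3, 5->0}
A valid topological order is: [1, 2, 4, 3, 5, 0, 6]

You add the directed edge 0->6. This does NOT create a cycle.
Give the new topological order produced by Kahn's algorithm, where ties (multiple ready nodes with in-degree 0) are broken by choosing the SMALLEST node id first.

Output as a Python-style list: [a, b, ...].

Old toposort: [1, 2, 4, 3, 5, 0, 6]
Added edge: 0->6
Position of 0 (5) < position of 6 (6). Old order still valid.
Run Kahn's algorithm (break ties by smallest node id):
  initial in-degrees: [3, 0, 1, 2, 0, 0, 1]
  ready (indeg=0): [1, 4, 5]
  pop 1: indeg[0]->2; indeg[2]->0; indeg[3]->1 | ready=[2, 4, 5] | order so far=[1]
  pop 2: no out-edges | ready=[4, 5] | order so far=[1, 2]
  pop 4: indeg[0]->1; indeg[3]->0 | ready=[3, 5] | order so far=[1, 2, 4]
  pop 3: no out-edges | ready=[5] | order so far=[1, 2, 4, 3]
  pop 5: indeg[0]->0 | ready=[0] | order so far=[1, 2, 4, 3, 5]
  pop 0: indeg[6]->0 | ready=[6] | order so far=[1, 2, 4, 3, 5, 0]
  pop 6: no out-edges | ready=[] | order so far=[1, 2, 4, 3, 5, 0, 6]
  Result: [1, 2, 4, 3, 5, 0, 6]

Answer: [1, 2, 4, 3, 5, 0, 6]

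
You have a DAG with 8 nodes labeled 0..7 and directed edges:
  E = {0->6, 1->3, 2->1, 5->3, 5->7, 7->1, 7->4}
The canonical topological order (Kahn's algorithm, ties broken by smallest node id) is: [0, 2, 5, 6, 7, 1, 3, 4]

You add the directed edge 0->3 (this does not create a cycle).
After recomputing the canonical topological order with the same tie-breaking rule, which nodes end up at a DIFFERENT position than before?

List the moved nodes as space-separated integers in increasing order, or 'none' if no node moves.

Answer: none

Derivation:
Old toposort: [0, 2, 5, 6, 7, 1, 3, 4]
Added edge 0->3
Recompute Kahn (smallest-id tiebreak):
  initial in-degrees: [0, 2, 0, 3, 1, 0, 1, 1]
  ready (indeg=0): [0, 2, 5]
  pop 0: indeg[3]->2; indeg[6]->0 | ready=[2, 5, 6] | order so far=[0]
  pop 2: indeg[1]->1 | ready=[5, 6] | order so far=[0, 2]
  pop 5: indeg[3]->1; indeg[7]->0 | ready=[6, 7] | order so far=[0, 2, 5]
  pop 6: no out-edges | ready=[7] | order so far=[0, 2, 5, 6]
  pop 7: indeg[1]->0; indeg[4]->0 | ready=[1, 4] | order so far=[0, 2, 5, 6, 7]
  pop 1: indeg[3]->0 | ready=[3, 4] | order so far=[0, 2, 5, 6, 7, 1]
  pop 3: no out-edges | ready=[4] | order so far=[0, 2, 5, 6, 7, 1, 3]
  pop 4: no out-edges | ready=[] | order so far=[0, 2, 5, 6, 7, 1, 3, 4]
New canonical toposort: [0, 2, 5, 6, 7, 1, 3, 4]
Compare positions:
  Node 0: index 0 -> 0 (same)
  Node 1: index 5 -> 5 (same)
  Node 2: index 1 -> 1 (same)
  Node 3: index 6 -> 6 (same)
  Node 4: index 7 -> 7 (same)
  Node 5: index 2 -> 2 (same)
  Node 6: index 3 -> 3 (same)
  Node 7: index 4 -> 4 (same)
Nodes that changed position: none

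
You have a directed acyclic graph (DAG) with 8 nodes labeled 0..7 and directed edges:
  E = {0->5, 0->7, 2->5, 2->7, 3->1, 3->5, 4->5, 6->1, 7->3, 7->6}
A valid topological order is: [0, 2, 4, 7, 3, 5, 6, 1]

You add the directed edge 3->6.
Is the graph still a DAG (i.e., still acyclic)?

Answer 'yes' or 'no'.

Answer: yes

Derivation:
Given toposort: [0, 2, 4, 7, 3, 5, 6, 1]
Position of 3: index 4; position of 6: index 6
New edge 3->6: forward
Forward edge: respects the existing order. Still a DAG, same toposort still valid.
Still a DAG? yes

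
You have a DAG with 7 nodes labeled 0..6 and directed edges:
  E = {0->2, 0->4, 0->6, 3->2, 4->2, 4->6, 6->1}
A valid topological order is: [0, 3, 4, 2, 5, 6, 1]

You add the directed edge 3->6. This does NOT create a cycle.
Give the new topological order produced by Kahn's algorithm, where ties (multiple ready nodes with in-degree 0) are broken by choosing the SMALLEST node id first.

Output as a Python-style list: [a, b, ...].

Answer: [0, 3, 4, 2, 5, 6, 1]

Derivation:
Old toposort: [0, 3, 4, 2, 5, 6, 1]
Added edge: 3->6
Position of 3 (1) < position of 6 (5). Old order still valid.
Run Kahn's algorithm (break ties by smallest node id):
  initial in-degrees: [0, 1, 3, 0, 1, 0, 3]
  ready (indeg=0): [0, 3, 5]
  pop 0: indeg[2]->2; indeg[4]->0; indeg[6]->2 | ready=[3, 4, 5] | order so far=[0]
  pop 3: indeg[2]->1; indeg[6]->1 | ready=[4, 5] | order so far=[0, 3]
  pop 4: indeg[2]->0; indeg[6]->0 | ready=[2, 5, 6] | order so far=[0, 3, 4]
  pop 2: no out-edges | ready=[5, 6] | order so far=[0, 3, 4, 2]
  pop 5: no out-edges | ready=[6] | order so far=[0, 3, 4, 2, 5]
  pop 6: indeg[1]->0 | ready=[1] | order so far=[0, 3, 4, 2, 5, 6]
  pop 1: no out-edges | ready=[] | order so far=[0, 3, 4, 2, 5, 6, 1]
  Result: [0, 3, 4, 2, 5, 6, 1]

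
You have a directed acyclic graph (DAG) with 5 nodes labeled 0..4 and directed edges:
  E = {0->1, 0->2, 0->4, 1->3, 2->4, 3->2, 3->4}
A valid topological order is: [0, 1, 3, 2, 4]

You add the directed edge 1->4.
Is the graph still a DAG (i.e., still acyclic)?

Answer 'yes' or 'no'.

Answer: yes

Derivation:
Given toposort: [0, 1, 3, 2, 4]
Position of 1: index 1; position of 4: index 4
New edge 1->4: forward
Forward edge: respects the existing order. Still a DAG, same toposort still valid.
Still a DAG? yes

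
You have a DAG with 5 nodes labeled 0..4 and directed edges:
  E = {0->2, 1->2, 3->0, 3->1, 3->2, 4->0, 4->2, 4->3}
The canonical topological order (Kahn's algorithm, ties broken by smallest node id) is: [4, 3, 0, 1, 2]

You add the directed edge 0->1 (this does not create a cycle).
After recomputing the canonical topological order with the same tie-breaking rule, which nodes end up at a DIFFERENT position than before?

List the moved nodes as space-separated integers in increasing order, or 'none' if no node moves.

Old toposort: [4, 3, 0, 1, 2]
Added edge 0->1
Recompute Kahn (smallest-id tiebreak):
  initial in-degrees: [2, 2, 4, 1, 0]
  ready (indeg=0): [4]
  pop 4: indeg[0]->1; indeg[2]->3; indeg[3]->0 | ready=[3] | order so far=[4]
  pop 3: indeg[0]->0; indeg[1]->1; indeg[2]->2 | ready=[0] | order so far=[4, 3]
  pop 0: indeg[1]->0; indeg[2]->1 | ready=[1] | order so far=[4, 3, 0]
  pop 1: indeg[2]->0 | ready=[2] | order so far=[4, 3, 0, 1]
  pop 2: no out-edges | ready=[] | order so far=[4, 3, 0, 1, 2]
New canonical toposort: [4, 3, 0, 1, 2]
Compare positions:
  Node 0: index 2 -> 2 (same)
  Node 1: index 3 -> 3 (same)
  Node 2: index 4 -> 4 (same)
  Node 3: index 1 -> 1 (same)
  Node 4: index 0 -> 0 (same)
Nodes that changed position: none

Answer: none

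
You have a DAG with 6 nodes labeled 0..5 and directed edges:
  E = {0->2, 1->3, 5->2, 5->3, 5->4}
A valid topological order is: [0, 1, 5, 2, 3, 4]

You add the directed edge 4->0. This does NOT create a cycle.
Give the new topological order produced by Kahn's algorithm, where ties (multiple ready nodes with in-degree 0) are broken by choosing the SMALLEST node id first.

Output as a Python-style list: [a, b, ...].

Answer: [1, 5, 3, 4, 0, 2]

Derivation:
Old toposort: [0, 1, 5, 2, 3, 4]
Added edge: 4->0
Position of 4 (5) > position of 0 (0). Must reorder: 4 must now come before 0.
Run Kahn's algorithm (break ties by smallest node id):
  initial in-degrees: [1, 0, 2, 2, 1, 0]
  ready (indeg=0): [1, 5]
  pop 1: indeg[3]->1 | ready=[5] | order so far=[1]
  pop 5: indeg[2]->1; indeg[3]->0; indeg[4]->0 | ready=[3, 4] | order so far=[1, 5]
  pop 3: no out-edges | ready=[4] | order so far=[1, 5, 3]
  pop 4: indeg[0]->0 | ready=[0] | order so far=[1, 5, 3, 4]
  pop 0: indeg[2]->0 | ready=[2] | order so far=[1, 5, 3, 4, 0]
  pop 2: no out-edges | ready=[] | order so far=[1, 5, 3, 4, 0, 2]
  Result: [1, 5, 3, 4, 0, 2]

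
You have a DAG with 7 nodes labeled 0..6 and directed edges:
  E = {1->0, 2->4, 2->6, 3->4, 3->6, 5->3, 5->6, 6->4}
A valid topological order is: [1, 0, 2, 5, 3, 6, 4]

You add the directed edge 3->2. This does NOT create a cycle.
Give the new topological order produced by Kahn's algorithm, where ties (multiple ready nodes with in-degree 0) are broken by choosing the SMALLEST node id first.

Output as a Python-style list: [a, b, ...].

Old toposort: [1, 0, 2, 5, 3, 6, 4]
Added edge: 3->2
Position of 3 (4) > position of 2 (2). Must reorder: 3 must now come before 2.
Run Kahn's algorithm (break ties by smallest node id):
  initial in-degrees: [1, 0, 1, 1, 3, 0, 3]
  ready (indeg=0): [1, 5]
  pop 1: indeg[0]->0 | ready=[0, 5] | order so far=[1]
  pop 0: no out-edges | ready=[5] | order so far=[1, 0]
  pop 5: indeg[3]->0; indeg[6]->2 | ready=[3] | order so far=[1, 0, 5]
  pop 3: indeg[2]->0; indeg[4]->2; indeg[6]->1 | ready=[2] | order so far=[1, 0, 5, 3]
  pop 2: indeg[4]->1; indeg[6]->0 | ready=[6] | order so far=[1, 0, 5, 3, 2]
  pop 6: indeg[4]->0 | ready=[4] | order so far=[1, 0, 5, 3, 2, 6]
  pop 4: no out-edges | ready=[] | order so far=[1, 0, 5, 3, 2, 6, 4]
  Result: [1, 0, 5, 3, 2, 6, 4]

Answer: [1, 0, 5, 3, 2, 6, 4]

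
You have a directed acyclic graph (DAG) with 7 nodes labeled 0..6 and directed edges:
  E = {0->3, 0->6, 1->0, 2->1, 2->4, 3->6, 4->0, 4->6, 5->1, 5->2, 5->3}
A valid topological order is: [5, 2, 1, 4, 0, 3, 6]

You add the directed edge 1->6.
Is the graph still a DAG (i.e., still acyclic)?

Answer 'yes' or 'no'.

Answer: yes

Derivation:
Given toposort: [5, 2, 1, 4, 0, 3, 6]
Position of 1: index 2; position of 6: index 6
New edge 1->6: forward
Forward edge: respects the existing order. Still a DAG, same toposort still valid.
Still a DAG? yes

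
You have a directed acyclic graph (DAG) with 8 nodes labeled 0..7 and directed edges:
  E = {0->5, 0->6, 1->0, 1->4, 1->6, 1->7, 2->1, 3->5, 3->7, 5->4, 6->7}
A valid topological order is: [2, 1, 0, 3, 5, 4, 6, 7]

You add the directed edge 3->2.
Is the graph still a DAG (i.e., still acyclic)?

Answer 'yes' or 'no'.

Given toposort: [2, 1, 0, 3, 5, 4, 6, 7]
Position of 3: index 3; position of 2: index 0
New edge 3->2: backward (u after v in old order)
Backward edge: old toposort is now invalid. Check if this creates a cycle.
Does 2 already reach 3? Reachable from 2: [0, 1, 2, 4, 5, 6, 7]. NO -> still a DAG (reorder needed).
Still a DAG? yes

Answer: yes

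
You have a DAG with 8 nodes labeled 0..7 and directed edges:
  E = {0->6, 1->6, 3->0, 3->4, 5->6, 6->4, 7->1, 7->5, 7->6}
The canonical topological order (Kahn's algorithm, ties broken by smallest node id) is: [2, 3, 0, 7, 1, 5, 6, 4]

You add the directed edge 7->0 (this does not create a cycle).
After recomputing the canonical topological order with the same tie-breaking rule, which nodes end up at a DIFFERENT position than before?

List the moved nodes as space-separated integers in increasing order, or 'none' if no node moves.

Old toposort: [2, 3, 0, 7, 1, 5, 6, 4]
Added edge 7->0
Recompute Kahn (smallest-id tiebreak):
  initial in-degrees: [2, 1, 0, 0, 2, 1, 4, 0]
  ready (indeg=0): [2, 3, 7]
  pop 2: no out-edges | ready=[3, 7] | order so far=[2]
  pop 3: indeg[0]->1; indeg[4]->1 | ready=[7] | order so far=[2, 3]
  pop 7: indeg[0]->0; indeg[1]->0; indeg[5]->0; indeg[6]->3 | ready=[0, 1, 5] | order so far=[2, 3, 7]
  pop 0: indeg[6]->2 | ready=[1, 5] | order so far=[2, 3, 7, 0]
  pop 1: indeg[6]->1 | ready=[5] | order so far=[2, 3, 7, 0, 1]
  pop 5: indeg[6]->0 | ready=[6] | order so far=[2, 3, 7, 0, 1, 5]
  pop 6: indeg[4]->0 | ready=[4] | order so far=[2, 3, 7, 0, 1, 5, 6]
  pop 4: no out-edges | ready=[] | order so far=[2, 3, 7, 0, 1, 5, 6, 4]
New canonical toposort: [2, 3, 7, 0, 1, 5, 6, 4]
Compare positions:
  Node 0: index 2 -> 3 (moved)
  Node 1: index 4 -> 4 (same)
  Node 2: index 0 -> 0 (same)
  Node 3: index 1 -> 1 (same)
  Node 4: index 7 -> 7 (same)
  Node 5: index 5 -> 5 (same)
  Node 6: index 6 -> 6 (same)
  Node 7: index 3 -> 2 (moved)
Nodes that changed position: 0 7

Answer: 0 7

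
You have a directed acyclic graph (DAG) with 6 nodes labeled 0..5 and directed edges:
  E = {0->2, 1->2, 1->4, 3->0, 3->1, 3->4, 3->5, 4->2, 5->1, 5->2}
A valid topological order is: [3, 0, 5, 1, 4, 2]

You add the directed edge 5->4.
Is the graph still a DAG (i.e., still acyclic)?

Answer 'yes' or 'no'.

Given toposort: [3, 0, 5, 1, 4, 2]
Position of 5: index 2; position of 4: index 4
New edge 5->4: forward
Forward edge: respects the existing order. Still a DAG, same toposort still valid.
Still a DAG? yes

Answer: yes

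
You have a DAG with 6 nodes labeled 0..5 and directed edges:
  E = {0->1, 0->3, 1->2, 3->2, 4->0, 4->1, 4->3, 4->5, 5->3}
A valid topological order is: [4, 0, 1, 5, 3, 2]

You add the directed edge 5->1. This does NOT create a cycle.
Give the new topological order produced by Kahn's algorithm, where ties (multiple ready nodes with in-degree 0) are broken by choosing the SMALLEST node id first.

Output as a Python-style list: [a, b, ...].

Answer: [4, 0, 5, 1, 3, 2]

Derivation:
Old toposort: [4, 0, 1, 5, 3, 2]
Added edge: 5->1
Position of 5 (3) > position of 1 (2). Must reorder: 5 must now come before 1.
Run Kahn's algorithm (break ties by smallest node id):
  initial in-degrees: [1, 3, 2, 3, 0, 1]
  ready (indeg=0): [4]
  pop 4: indeg[0]->0; indeg[1]->2; indeg[3]->2; indeg[5]->0 | ready=[0, 5] | order so far=[4]
  pop 0: indeg[1]->1; indeg[3]->1 | ready=[5] | order so far=[4, 0]
  pop 5: indeg[1]->0; indeg[3]->0 | ready=[1, 3] | order so far=[4, 0, 5]
  pop 1: indeg[2]->1 | ready=[3] | order so far=[4, 0, 5, 1]
  pop 3: indeg[2]->0 | ready=[2] | order so far=[4, 0, 5, 1, 3]
  pop 2: no out-edges | ready=[] | order so far=[4, 0, 5, 1, 3, 2]
  Result: [4, 0, 5, 1, 3, 2]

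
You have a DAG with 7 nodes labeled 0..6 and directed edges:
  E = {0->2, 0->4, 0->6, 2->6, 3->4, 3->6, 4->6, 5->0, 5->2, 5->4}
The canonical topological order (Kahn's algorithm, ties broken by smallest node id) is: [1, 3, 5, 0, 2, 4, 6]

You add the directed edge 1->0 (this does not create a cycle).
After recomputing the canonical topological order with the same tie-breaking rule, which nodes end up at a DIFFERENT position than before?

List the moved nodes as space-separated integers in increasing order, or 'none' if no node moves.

Answer: none

Derivation:
Old toposort: [1, 3, 5, 0, 2, 4, 6]
Added edge 1->0
Recompute Kahn (smallest-id tiebreak):
  initial in-degrees: [2, 0, 2, 0, 3, 0, 4]
  ready (indeg=0): [1, 3, 5]
  pop 1: indeg[0]->1 | ready=[3, 5] | order so far=[1]
  pop 3: indeg[4]->2; indeg[6]->3 | ready=[5] | order so far=[1, 3]
  pop 5: indeg[0]->0; indeg[2]->1; indeg[4]->1 | ready=[0] | order so far=[1, 3, 5]
  pop 0: indeg[2]->0; indeg[4]->0; indeg[6]->2 | ready=[2, 4] | order so far=[1, 3, 5, 0]
  pop 2: indeg[6]->1 | ready=[4] | order so far=[1, 3, 5, 0, 2]
  pop 4: indeg[6]->0 | ready=[6] | order so far=[1, 3, 5, 0, 2, 4]
  pop 6: no out-edges | ready=[] | order so far=[1, 3, 5, 0, 2, 4, 6]
New canonical toposort: [1, 3, 5, 0, 2, 4, 6]
Compare positions:
  Node 0: index 3 -> 3 (same)
  Node 1: index 0 -> 0 (same)
  Node 2: index 4 -> 4 (same)
  Node 3: index 1 -> 1 (same)
  Node 4: index 5 -> 5 (same)
  Node 5: index 2 -> 2 (same)
  Node 6: index 6 -> 6 (same)
Nodes that changed position: none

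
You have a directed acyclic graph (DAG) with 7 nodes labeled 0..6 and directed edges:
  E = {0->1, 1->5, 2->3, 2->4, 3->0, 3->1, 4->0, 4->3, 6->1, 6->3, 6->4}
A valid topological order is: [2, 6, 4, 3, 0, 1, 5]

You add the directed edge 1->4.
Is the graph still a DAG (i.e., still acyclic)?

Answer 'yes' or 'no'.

Given toposort: [2, 6, 4, 3, 0, 1, 5]
Position of 1: index 5; position of 4: index 2
New edge 1->4: backward (u after v in old order)
Backward edge: old toposort is now invalid. Check if this creates a cycle.
Does 4 already reach 1? Reachable from 4: [0, 1, 3, 4, 5]. YES -> cycle!
Still a DAG? no

Answer: no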